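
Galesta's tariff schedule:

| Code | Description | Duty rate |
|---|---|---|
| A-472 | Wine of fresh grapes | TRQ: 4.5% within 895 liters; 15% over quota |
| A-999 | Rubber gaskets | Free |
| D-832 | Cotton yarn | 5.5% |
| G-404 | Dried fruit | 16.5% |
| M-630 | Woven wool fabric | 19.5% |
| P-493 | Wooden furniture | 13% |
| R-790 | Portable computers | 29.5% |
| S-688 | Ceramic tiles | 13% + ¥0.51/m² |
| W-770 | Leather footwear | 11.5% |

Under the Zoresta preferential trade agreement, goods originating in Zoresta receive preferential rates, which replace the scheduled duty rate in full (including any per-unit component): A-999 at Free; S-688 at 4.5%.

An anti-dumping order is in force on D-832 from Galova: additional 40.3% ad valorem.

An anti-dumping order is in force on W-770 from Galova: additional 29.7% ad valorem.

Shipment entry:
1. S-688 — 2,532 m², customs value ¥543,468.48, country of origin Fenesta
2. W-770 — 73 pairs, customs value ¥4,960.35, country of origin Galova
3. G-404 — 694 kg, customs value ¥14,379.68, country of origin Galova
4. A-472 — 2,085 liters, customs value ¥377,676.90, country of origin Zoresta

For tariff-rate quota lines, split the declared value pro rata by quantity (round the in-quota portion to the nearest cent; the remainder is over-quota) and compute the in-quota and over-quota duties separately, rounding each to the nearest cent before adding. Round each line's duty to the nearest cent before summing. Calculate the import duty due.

¥115,987.43

Line 1 (S-688, Fenesta, 2,532 m², ¥543,468.48):
Base rate for S-688 is 13% + ¥0.51/m².
S-688 has an FTA preferential rate, but origin Fenesta is not Zoresta; base rate stands.
Duty = ¥543,468.48 × 13% + 2,532 × ¥0.51 = ¥71,942.22.
Line 2 (W-770, Galova, 73 pairs, ¥4,960.35):
Base rate for W-770 is 11.5%.
Additional duty on W-770 from Galova: +29.7%. Applied ad valorem rate: 11.5% + 29.7% = 41.2%.
Duty = ¥4,960.35 × 41.2% = ¥2,043.66.
Line 3 (G-404, Galova, 694 kg, ¥14,379.68):
Base rate for G-404 is 16.5%.
Duty = ¥14,379.68 × 16.5% = ¥2,372.65.
Line 4 (A-472, Zoresta, 2,085 liters, ¥377,676.90):
Code A-472 is under a tariff-rate quota (threshold 895 liters). In-quota: 895 liters at 4.5%; over-quota: 1,190 liters at 15%.
Pro-rata value split: in-quota = ¥377,676.90 × 895/2,085 = ¥162,120.30; over-quota = ¥377,676.90 − ¥162,120.30 = ¥215,556.60.
In-quota duty = ¥162,120.30 × 4.5% = ¥7,295.41. Over-quota duty = ¥215,556.60 × 15% = ¥32,333.49.
Line duty = ¥7,295.41 + ¥32,333.49 = ¥39,628.90.
Total = ¥71,942.22 + ¥2,043.66 + ¥2,372.65 + ¥39,628.90 = ¥115,987.43.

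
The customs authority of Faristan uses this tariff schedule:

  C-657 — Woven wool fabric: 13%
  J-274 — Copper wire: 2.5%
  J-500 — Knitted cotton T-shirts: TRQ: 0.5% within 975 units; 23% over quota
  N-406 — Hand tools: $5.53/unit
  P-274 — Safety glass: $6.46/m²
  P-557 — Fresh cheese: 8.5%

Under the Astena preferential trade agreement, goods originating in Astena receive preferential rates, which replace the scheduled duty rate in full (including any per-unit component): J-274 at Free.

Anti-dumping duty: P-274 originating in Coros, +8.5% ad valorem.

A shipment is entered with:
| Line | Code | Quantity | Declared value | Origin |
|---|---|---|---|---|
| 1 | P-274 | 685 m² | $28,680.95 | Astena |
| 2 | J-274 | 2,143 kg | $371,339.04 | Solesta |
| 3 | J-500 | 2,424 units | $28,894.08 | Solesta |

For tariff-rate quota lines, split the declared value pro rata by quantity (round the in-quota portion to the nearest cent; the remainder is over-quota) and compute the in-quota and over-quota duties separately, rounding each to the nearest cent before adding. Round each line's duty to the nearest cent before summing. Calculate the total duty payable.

Line 1 (P-274, Astena, 685 m², $28,680.95):
Base rate for P-274 is $6.46/m².
Origin Astena is the FTA partner but P-274 is not on the preference list; base rate stands.
The additional-duty order on P-274 targets Coros, not Astena; it does not apply.
Duty = 685 × $6.46 = $4,425.10.
Line 2 (J-274, Solesta, 2,143 kg, $371,339.04):
Base rate for J-274 is 2.5%.
J-274 has an FTA preferential rate, but origin Solesta is not Astena; base rate stands.
Duty = $371,339.04 × 2.5% = $9,283.48.
Line 3 (J-500, Solesta, 2,424 units, $28,894.08):
Code J-500 is under a tariff-rate quota (threshold 975 units). In-quota: 975 units at 0.5%; over-quota: 1,449 units at 23%.
Pro-rata value split: in-quota = $28,894.08 × 975/2,424 = $11,622.00; over-quota = $28,894.08 − $11,622.00 = $17,272.08.
In-quota duty = $11,622.00 × 0.5% = $58.11. Over-quota duty = $17,272.08 × 23% = $3,972.58.
Line duty = $58.11 + $3,972.58 = $4,030.69.
Total = $4,425.10 + $9,283.48 + $4,030.69 = $17,739.27.

$17,739.27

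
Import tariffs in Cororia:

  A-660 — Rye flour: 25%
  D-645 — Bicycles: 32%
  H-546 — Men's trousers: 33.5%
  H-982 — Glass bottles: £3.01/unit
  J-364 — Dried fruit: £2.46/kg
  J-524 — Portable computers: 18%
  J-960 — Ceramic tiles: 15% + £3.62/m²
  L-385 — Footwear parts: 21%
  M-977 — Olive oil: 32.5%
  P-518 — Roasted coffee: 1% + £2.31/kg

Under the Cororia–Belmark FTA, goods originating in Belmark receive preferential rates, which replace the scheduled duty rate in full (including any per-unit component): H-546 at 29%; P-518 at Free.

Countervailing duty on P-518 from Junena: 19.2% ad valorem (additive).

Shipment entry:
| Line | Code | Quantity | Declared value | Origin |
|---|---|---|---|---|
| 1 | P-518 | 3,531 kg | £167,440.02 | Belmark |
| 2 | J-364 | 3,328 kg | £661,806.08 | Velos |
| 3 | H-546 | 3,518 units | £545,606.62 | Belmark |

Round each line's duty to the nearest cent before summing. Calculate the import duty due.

Line 1 (P-518, Belmark, 3,531 kg, £167,440.02):
Base rate for P-518 is 1% + £2.31/kg.
Origin Belmark qualifies under the Cororia–Belmark agreement and P-518 is covered: preferential rate Free applies instead.
The additional-duty order on P-518 targets Junena, not Belmark; it does not apply.
Duty = £167,440.02 × 0% = £0.00.
Line 2 (J-364, Velos, 3,328 kg, £661,806.08):
Base rate for J-364 is £2.46/kg.
Duty = 3,328 × £2.46 = £8,186.88.
Line 3 (H-546, Belmark, 3,518 units, £545,606.62):
Base rate for H-546 is 33.5%.
Origin Belmark qualifies under the Cororia–Belmark agreement and H-546 is covered: preferential rate 29% applies instead.
Duty = £545,606.62 × 29% = £158,225.92.
Total = £0.00 + £8,186.88 + £158,225.92 = £166,412.80.

£166,412.80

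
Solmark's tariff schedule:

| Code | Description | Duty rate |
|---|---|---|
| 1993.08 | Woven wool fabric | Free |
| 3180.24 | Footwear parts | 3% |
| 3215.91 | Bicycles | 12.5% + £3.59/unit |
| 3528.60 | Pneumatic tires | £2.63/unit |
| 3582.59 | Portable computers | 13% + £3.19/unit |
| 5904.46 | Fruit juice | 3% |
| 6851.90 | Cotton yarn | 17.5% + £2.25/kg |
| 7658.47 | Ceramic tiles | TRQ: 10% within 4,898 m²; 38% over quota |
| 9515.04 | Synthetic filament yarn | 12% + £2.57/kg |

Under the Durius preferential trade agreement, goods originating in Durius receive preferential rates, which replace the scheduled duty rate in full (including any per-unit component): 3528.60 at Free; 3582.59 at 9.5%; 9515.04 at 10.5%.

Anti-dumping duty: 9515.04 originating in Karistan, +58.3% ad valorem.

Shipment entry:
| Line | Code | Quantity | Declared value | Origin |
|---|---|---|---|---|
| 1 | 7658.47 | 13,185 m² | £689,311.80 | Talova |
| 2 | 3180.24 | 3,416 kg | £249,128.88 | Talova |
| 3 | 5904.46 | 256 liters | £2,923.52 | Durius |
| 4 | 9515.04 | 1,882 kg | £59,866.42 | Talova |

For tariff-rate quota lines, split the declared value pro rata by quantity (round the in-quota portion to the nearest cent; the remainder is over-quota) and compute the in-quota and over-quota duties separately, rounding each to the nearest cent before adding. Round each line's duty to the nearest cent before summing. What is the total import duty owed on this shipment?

Line 1 (7658.47, Talova, 13,185 m², £689,311.80):
Code 7658.47 is under a tariff-rate quota (threshold 4,898 m²). In-quota: 4,898 m² at 10%; over-quota: 8,287 m² at 38%.
Pro-rata value split: in-quota = £689,311.80 × 4,898/13,185 = £256,067.44; over-quota = £689,311.80 − £256,067.44 = £433,244.36.
In-quota duty = £256,067.44 × 10% = £25,606.74. Over-quota duty = £433,244.36 × 38% = £164,632.86.
Line duty = £25,606.74 + £164,632.86 = £190,239.60.
Line 2 (3180.24, Talova, 3,416 kg, £249,128.88):
Base rate for 3180.24 is 3%.
Duty = £249,128.88 × 3% = £7,473.87.
Line 3 (5904.46, Durius, 256 liters, £2,923.52):
Base rate for 5904.46 is 3%.
Origin Durius is the FTA partner but 5904.46 is not on the preference list; base rate stands.
Duty = £2,923.52 × 3% = £87.71.
Line 4 (9515.04, Talova, 1,882 kg, £59,866.42):
Base rate for 9515.04 is 12% + £2.57/kg.
9515.04 has an FTA preferential rate, but origin Talova is not Durius; base rate stands.
The additional-duty order on 9515.04 targets Karistan, not Talova; it does not apply.
Duty = £59,866.42 × 12% + 1,882 × £2.57 = £12,020.71.
Total = £190,239.60 + £7,473.87 + £87.71 + £12,020.71 = £209,821.89.

£209,821.89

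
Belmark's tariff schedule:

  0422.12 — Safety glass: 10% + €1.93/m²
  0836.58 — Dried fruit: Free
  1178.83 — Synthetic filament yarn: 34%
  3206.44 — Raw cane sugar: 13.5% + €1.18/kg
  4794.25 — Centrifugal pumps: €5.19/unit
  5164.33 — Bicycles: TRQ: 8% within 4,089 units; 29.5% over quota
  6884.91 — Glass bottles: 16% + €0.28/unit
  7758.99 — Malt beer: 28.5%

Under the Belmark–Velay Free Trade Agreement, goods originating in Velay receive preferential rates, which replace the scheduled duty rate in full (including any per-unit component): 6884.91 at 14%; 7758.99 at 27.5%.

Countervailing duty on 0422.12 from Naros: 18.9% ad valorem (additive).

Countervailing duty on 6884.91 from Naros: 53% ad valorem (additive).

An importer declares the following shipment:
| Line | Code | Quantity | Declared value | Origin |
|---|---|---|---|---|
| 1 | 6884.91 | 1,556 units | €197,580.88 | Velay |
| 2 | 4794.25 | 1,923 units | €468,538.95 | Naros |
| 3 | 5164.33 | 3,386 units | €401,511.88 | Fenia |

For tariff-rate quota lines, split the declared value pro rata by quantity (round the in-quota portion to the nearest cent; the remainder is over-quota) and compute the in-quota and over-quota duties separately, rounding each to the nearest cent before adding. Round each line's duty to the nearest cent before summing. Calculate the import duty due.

Line 1 (6884.91, Velay, 1,556 units, €197,580.88):
Base rate for 6884.91 is 16% + €0.28/unit.
Origin Velay qualifies under the Belmark–Velay agreement and 6884.91 is covered: preferential rate 14% applies instead.
The additional-duty order on 6884.91 targets Naros, not Velay; it does not apply.
Duty = €197,580.88 × 14% = €27,661.32.
Line 2 (4794.25, Naros, 1,923 units, €468,538.95):
Base rate for 4794.25 is €5.19/unit.
Duty = 1,923 × €5.19 = €9,980.37.
Line 3 (5164.33, Fenia, 3,386 units, €401,511.88):
Code 5164.33 is under a tariff-rate quota (threshold 4,089 units). Quantity 3,386 units is within the quota, so the in-quota rate 8% applies to the full value.
Duty = €401,511.88 × 8% = €32,120.95.
Total = €27,661.32 + €9,980.37 + €32,120.95 = €69,762.64.

€69,762.64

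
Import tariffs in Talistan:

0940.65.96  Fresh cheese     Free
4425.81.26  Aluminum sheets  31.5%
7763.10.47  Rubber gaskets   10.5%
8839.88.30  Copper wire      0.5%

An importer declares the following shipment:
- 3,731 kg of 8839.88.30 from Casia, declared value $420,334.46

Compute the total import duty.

Line 1 (8839.88.30, Casia, 3,731 kg, $420,334.46):
Base rate for 8839.88.30 is 0.5%.
Duty = $420,334.46 × 0.5% = $2,101.67.

$2,101.67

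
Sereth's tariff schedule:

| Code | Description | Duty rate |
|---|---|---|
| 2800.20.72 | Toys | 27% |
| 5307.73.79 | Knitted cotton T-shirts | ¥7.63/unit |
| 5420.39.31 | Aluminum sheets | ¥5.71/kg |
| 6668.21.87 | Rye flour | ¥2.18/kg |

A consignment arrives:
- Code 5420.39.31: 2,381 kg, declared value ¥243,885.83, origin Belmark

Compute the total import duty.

¥13,595.51

Line 1 (5420.39.31, Belmark, 2,381 kg, ¥243,885.83):
Base rate for 5420.39.31 is ¥5.71/kg.
Duty = 2,381 × ¥5.71 = ¥13,595.51.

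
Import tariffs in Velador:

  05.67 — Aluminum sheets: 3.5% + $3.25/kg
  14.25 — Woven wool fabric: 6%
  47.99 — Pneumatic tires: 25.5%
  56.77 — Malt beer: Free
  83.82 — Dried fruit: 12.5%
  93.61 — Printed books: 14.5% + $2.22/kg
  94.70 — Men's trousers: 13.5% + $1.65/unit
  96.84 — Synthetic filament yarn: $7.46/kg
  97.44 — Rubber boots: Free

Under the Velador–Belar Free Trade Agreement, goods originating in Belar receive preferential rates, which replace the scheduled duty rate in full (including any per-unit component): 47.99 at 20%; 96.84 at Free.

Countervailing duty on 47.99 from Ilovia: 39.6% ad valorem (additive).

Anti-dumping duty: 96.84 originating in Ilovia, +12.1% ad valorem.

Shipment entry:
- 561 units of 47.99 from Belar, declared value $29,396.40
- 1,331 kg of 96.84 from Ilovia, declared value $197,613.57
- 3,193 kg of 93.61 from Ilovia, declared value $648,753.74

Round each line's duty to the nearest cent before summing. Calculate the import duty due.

Line 1 (47.99, Belar, 561 units, $29,396.40):
Base rate for 47.99 is 25.5%.
Origin Belar qualifies under the Velador–Belar agreement and 47.99 is covered: preferential rate 20% applies instead.
The additional-duty order on 47.99 targets Ilovia, not Belar; it does not apply.
Duty = $29,396.40 × 20% = $5,879.28.
Line 2 (96.84, Ilovia, 1,331 kg, $197,613.57):
Base rate for 96.84 is $7.46/kg.
96.84 has an FTA preferential rate, but origin Ilovia is not Belar; base rate stands.
Additional duty on 96.84 from Ilovia: +12.1% ad valorem. Applied ad valorem rate = 12.1%.
Duty = $197,613.57 × 12.1% + 1,331 × $7.46 = $33,840.50.
Line 3 (93.61, Ilovia, 3,193 kg, $648,753.74):
Base rate for 93.61 is 14.5% + $2.22/kg.
Duty = $648,753.74 × 14.5% + 3,193 × $2.22 = $101,157.75.
Total = $5,879.28 + $33,840.50 + $101,157.75 = $140,877.53.

$140,877.53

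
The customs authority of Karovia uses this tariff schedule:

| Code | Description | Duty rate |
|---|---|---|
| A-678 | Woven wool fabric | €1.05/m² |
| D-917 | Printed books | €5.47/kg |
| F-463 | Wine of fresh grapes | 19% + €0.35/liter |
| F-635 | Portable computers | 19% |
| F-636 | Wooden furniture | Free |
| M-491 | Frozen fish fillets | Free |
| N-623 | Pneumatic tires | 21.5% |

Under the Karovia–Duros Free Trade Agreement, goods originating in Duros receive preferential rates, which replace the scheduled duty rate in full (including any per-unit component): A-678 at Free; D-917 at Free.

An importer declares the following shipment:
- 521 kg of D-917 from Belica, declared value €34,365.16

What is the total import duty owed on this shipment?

Line 1 (D-917, Belica, 521 kg, €34,365.16):
Base rate for D-917 is €5.47/kg.
D-917 has an FTA preferential rate, but origin Belica is not Duros; base rate stands.
Duty = 521 × €5.47 = €2,849.87.

€2,849.87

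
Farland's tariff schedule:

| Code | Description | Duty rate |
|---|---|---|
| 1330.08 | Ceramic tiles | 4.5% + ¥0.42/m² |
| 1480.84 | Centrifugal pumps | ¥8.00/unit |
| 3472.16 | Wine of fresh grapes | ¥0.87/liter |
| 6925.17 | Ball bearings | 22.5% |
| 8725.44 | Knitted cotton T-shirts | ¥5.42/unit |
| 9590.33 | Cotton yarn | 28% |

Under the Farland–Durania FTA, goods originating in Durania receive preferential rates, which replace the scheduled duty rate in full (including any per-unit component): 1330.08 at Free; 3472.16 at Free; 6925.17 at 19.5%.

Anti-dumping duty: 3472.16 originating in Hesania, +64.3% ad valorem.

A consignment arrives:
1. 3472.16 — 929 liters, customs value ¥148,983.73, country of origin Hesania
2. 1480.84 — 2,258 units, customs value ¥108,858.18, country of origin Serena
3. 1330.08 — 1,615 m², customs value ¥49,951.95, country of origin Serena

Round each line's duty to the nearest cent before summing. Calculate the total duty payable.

Line 1 (3472.16, Hesania, 929 liters, ¥148,983.73):
Base rate for 3472.16 is ¥0.87/liter.
3472.16 has an FTA preferential rate, but origin Hesania is not Durania; base rate stands.
Additional duty on 3472.16 from Hesania: +64.3% ad valorem. Applied ad valorem rate = 64.3%.
Duty = ¥148,983.73 × 64.3% + 929 × ¥0.87 = ¥96,604.77.
Line 2 (1480.84, Serena, 2,258 units, ¥108,858.18):
Base rate for 1480.84 is ¥8.00/unit.
Duty = 2,258 × ¥8.00 = ¥18,064.00.
Line 3 (1330.08, Serena, 1,615 m², ¥49,951.95):
Base rate for 1330.08 is 4.5% + ¥0.42/m².
1330.08 has an FTA preferential rate, but origin Serena is not Durania; base rate stands.
Duty = ¥49,951.95 × 4.5% + 1,615 × ¥0.42 = ¥2,926.14.
Total = ¥96,604.77 + ¥18,064.00 + ¥2,926.14 = ¥117,594.91.

¥117,594.91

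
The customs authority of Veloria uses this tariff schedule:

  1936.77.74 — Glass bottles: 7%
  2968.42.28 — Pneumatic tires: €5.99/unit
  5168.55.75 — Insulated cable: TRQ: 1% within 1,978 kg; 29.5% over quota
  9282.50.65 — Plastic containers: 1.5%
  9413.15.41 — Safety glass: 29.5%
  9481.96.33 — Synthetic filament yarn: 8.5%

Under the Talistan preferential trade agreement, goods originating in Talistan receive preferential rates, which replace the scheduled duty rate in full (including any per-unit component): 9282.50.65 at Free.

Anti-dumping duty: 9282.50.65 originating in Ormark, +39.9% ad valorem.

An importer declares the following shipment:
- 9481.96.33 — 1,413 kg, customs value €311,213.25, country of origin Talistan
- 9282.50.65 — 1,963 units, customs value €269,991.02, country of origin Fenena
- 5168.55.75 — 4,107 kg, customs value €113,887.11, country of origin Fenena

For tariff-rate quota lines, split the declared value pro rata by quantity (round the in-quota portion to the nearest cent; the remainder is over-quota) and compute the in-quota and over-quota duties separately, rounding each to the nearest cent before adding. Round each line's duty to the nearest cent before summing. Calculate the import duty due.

€48,467.47

Line 1 (9481.96.33, Talistan, 1,413 kg, €311,213.25):
Base rate for 9481.96.33 is 8.5%.
Origin Talistan is the FTA partner but 9481.96.33 is not on the preference list; base rate stands.
Duty = €311,213.25 × 8.5% = €26,453.13.
Line 2 (9282.50.65, Fenena, 1,963 units, €269,991.02):
Base rate for 9282.50.65 is 1.5%.
9282.50.65 has an FTA preferential rate, but origin Fenena is not Talistan; base rate stands.
The additional-duty order on 9282.50.65 targets Ormark, not Fenena; it does not apply.
Duty = €269,991.02 × 1.5% = €4,049.87.
Line 3 (5168.55.75, Fenena, 4,107 kg, €113,887.11):
Code 5168.55.75 is under a tariff-rate quota (threshold 1,978 kg). In-quota: 1,978 kg at 1%; over-quota: 2,129 kg at 29.5%.
Pro-rata value split: in-quota = €113,887.11 × 1,978/4,107 = €54,849.94; over-quota = €113,887.11 − €54,849.94 = €59,037.17.
In-quota duty = €54,849.94 × 1% = €548.50. Over-quota duty = €59,037.17 × 29.5% = €17,415.97.
Line duty = €548.50 + €17,415.97 = €17,964.47.
Total = €26,453.13 + €4,049.87 + €17,964.47 = €48,467.47.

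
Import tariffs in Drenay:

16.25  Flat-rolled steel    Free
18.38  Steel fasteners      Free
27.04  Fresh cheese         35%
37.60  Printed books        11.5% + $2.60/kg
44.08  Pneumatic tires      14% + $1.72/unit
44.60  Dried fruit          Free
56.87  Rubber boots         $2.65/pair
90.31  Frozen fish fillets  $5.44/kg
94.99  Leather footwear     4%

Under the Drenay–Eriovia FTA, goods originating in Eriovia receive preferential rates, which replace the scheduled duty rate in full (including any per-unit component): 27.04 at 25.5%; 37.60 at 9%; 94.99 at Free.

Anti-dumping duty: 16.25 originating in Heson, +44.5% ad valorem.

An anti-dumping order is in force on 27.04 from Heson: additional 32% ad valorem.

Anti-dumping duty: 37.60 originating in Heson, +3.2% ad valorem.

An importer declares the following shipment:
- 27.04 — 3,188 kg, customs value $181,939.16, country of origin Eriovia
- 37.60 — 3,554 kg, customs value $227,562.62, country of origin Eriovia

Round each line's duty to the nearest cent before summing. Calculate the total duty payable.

$66,875.13

Line 1 (27.04, Eriovia, 3,188 kg, $181,939.16):
Base rate for 27.04 is 35%.
Origin Eriovia qualifies under the Drenay–Eriovia agreement and 27.04 is covered: preferential rate 25.5% applies instead.
The additional-duty order on 27.04 targets Heson, not Eriovia; it does not apply.
Duty = $181,939.16 × 25.5% = $46,394.49.
Line 2 (37.60, Eriovia, 3,554 kg, $227,562.62):
Base rate for 37.60 is 11.5% + $2.60/kg.
Origin Eriovia qualifies under the Drenay–Eriovia agreement and 37.60 is covered: preferential rate 9% applies instead.
The additional-duty order on 37.60 targets Heson, not Eriovia; it does not apply.
Duty = $227,562.62 × 9% = $20,480.64.
Total = $46,394.49 + $20,480.64 = $66,875.13.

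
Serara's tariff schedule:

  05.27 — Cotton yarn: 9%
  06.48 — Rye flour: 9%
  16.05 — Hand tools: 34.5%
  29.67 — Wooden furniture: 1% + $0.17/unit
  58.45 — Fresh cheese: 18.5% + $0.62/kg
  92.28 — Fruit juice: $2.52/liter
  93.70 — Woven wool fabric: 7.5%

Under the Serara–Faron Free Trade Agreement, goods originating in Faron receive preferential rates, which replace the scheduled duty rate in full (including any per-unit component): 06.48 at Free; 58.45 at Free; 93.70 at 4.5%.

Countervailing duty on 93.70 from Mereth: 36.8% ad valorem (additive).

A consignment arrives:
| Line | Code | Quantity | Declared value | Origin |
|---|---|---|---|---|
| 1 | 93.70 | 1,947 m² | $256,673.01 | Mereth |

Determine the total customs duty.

$113,706.14

Line 1 (93.70, Mereth, 1,947 m², $256,673.01):
Base rate for 93.70 is 7.5%.
93.70 has an FTA preferential rate, but origin Mereth is not Faron; base rate stands.
Additional duty on 93.70 from Mereth: +36.8%. Applied ad valorem rate: 7.5% + 36.8% = 44.3%.
Duty = $256,673.01 × 44.3% = $113,706.14.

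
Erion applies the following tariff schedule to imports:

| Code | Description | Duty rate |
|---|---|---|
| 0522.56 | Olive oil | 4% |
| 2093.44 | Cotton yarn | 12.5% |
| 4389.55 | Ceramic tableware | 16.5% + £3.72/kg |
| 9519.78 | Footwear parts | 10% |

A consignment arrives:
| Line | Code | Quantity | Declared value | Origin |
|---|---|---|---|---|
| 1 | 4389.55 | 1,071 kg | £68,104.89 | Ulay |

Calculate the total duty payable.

£15,221.43

Line 1 (4389.55, Ulay, 1,071 kg, £68,104.89):
Base rate for 4389.55 is 16.5% + £3.72/kg.
Duty = £68,104.89 × 16.5% + 1,071 × £3.72 = £15,221.43.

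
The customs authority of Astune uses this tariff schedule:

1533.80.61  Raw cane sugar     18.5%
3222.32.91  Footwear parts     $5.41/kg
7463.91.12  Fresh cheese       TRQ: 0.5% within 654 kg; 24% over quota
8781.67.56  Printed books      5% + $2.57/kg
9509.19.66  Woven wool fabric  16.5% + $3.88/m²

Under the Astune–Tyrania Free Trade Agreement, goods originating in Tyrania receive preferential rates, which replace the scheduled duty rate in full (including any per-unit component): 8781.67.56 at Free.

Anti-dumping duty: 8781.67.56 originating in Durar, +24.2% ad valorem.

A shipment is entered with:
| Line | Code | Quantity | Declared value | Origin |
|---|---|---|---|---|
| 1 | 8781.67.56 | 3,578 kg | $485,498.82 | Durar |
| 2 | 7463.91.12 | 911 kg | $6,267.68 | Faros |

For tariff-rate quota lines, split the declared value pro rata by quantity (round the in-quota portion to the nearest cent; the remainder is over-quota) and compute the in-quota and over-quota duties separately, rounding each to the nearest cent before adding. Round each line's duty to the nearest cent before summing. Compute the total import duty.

$151,407.98

Line 1 (8781.67.56, Durar, 3,578 kg, $485,498.82):
Base rate for 8781.67.56 is 5% + $2.57/kg.
8781.67.56 has an FTA preferential rate, but origin Durar is not Tyrania; base rate stands.
Additional duty on 8781.67.56 from Durar: +24.2%. Applied ad valorem rate: 5% + 24.2% = 29.2%.
Duty = $485,498.82 × 29.2% + 3,578 × $2.57 = $150,961.12.
Line 2 (7463.91.12, Faros, 911 kg, $6,267.68):
Code 7463.91.12 is under a tariff-rate quota (threshold 654 kg). In-quota: 654 kg at 0.5%; over-quota: 257 kg at 24%.
Pro-rata value split: in-quota = $6,267.68 × 654/911 = $4,499.52; over-quota = $6,267.68 − $4,499.52 = $1,768.16.
In-quota duty = $4,499.52 × 0.5% = $22.50. Over-quota duty = $1,768.16 × 24% = $424.36.
Line duty = $22.50 + $424.36 = $446.86.
Total = $150,961.12 + $446.86 = $151,407.98.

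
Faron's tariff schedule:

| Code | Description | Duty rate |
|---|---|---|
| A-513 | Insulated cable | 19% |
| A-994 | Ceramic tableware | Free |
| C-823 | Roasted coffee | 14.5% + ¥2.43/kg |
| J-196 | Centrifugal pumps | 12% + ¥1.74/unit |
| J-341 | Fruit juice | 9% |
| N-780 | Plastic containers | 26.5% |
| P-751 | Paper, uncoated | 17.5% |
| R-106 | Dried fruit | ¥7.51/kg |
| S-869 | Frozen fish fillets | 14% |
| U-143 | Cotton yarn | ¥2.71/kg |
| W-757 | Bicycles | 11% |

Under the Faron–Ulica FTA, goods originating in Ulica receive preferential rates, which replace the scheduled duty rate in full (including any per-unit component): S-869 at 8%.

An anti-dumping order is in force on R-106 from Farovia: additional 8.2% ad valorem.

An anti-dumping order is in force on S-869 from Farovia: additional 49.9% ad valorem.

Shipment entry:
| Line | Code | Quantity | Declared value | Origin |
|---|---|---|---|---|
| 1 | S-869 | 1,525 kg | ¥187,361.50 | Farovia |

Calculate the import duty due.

Line 1 (S-869, Farovia, 1,525 kg, ¥187,361.50):
Base rate for S-869 is 14%.
S-869 has an FTA preferential rate, but origin Farovia is not Ulica; base rate stands.
Additional duty on S-869 from Farovia: +49.9%. Applied ad valorem rate: 14% + 49.9% = 63.9%.
Duty = ¥187,361.50 × 63.9% = ¥119,724.00.

¥119,724.00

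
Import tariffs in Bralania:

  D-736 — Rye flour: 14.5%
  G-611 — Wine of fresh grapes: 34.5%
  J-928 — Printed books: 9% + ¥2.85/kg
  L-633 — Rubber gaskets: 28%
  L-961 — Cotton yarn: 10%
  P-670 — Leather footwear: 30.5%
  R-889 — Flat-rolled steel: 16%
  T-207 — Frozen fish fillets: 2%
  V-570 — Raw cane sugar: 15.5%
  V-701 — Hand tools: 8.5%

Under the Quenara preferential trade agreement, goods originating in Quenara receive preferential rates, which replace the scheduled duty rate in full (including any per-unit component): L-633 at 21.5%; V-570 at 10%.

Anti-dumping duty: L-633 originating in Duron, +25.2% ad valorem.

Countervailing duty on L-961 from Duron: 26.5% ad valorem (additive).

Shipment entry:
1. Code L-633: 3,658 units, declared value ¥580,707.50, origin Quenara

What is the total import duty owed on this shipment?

¥124,852.11

Line 1 (L-633, Quenara, 3,658 units, ¥580,707.50):
Base rate for L-633 is 28%.
Origin Quenara qualifies under the Bralania–Quenara agreement and L-633 is covered: preferential rate 21.5% applies instead.
The additional-duty order on L-633 targets Duron, not Quenara; it does not apply.
Duty = ¥580,707.50 × 21.5% = ¥124,852.11.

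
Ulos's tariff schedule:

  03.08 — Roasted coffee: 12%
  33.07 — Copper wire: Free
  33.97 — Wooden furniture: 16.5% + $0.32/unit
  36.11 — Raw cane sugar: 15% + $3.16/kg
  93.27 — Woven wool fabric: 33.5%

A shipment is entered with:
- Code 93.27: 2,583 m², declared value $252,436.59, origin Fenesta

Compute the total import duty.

$84,566.26

Line 1 (93.27, Fenesta, 2,583 m², $252,436.59):
Base rate for 93.27 is 33.5%.
Duty = $252,436.59 × 33.5% = $84,566.26.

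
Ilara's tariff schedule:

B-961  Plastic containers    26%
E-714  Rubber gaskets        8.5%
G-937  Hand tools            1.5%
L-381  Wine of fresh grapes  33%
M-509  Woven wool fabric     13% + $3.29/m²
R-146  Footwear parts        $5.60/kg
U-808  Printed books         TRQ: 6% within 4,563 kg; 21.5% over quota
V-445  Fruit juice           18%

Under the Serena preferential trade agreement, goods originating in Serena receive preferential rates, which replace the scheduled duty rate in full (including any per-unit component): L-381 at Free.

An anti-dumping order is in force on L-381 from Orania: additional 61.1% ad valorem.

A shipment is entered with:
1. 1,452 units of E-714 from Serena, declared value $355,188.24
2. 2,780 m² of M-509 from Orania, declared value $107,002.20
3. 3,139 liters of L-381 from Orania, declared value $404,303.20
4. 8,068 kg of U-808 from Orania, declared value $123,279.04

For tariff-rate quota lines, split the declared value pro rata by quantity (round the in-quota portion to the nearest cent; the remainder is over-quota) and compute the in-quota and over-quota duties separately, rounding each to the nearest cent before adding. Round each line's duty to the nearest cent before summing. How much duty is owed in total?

Line 1 (E-714, Serena, 1,452 units, $355,188.24):
Base rate for E-714 is 8.5%.
Origin Serena is the FTA partner but E-714 is not on the preference list; base rate stands.
Duty = $355,188.24 × 8.5% = $30,191.00.
Line 2 (M-509, Orania, 2,780 m², $107,002.20):
Base rate for M-509 is 13% + $3.29/m².
Duty = $107,002.20 × 13% + 2,780 × $3.29 = $23,056.49.
Line 3 (L-381, Orania, 3,139 liters, $404,303.20):
Base rate for L-381 is 33%.
L-381 has an FTA preferential rate, but origin Orania is not Serena; base rate stands.
Additional duty on L-381 from Orania: +61.1%. Applied ad valorem rate: 33% + 61.1% = 94.1%.
Duty = $404,303.20 × 94.1% = $380,449.31.
Line 4 (U-808, Orania, 8,068 kg, $123,279.04):
Code U-808 is under a tariff-rate quota (threshold 4,563 kg). In-quota: 4,563 kg at 6%; over-quota: 3,505 kg at 21.5%.
Pro-rata value split: in-quota = $123,279.04 × 4,563/8,068 = $69,722.64; over-quota = $123,279.04 − $69,722.64 = $53,556.40.
In-quota duty = $69,722.64 × 6% = $4,183.36. Over-quota duty = $53,556.40 × 21.5% = $11,514.63.
Line duty = $4,183.36 + $11,514.63 = $15,697.99.
Total = $30,191.00 + $23,056.49 + $380,449.31 + $15,697.99 = $449,394.79.

$449,394.79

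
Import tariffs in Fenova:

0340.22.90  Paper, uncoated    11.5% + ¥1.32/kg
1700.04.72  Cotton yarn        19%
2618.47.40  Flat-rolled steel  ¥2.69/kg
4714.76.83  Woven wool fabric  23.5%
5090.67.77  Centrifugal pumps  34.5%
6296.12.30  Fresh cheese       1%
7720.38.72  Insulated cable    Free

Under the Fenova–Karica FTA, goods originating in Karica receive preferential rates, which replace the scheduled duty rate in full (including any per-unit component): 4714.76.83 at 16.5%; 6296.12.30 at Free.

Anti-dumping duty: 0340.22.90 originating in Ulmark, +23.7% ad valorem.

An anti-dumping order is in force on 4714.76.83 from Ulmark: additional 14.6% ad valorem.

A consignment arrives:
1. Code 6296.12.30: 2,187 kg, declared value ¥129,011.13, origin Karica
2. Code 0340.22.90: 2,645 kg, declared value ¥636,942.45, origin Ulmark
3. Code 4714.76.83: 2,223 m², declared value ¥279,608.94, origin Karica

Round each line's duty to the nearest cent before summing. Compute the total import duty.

¥273,830.62

Line 1 (6296.12.30, Karica, 2,187 kg, ¥129,011.13):
Base rate for 6296.12.30 is 1%.
Origin Karica qualifies under the Fenova–Karica agreement and 6296.12.30 is covered: preferential rate Free applies instead.
Duty = ¥129,011.13 × 0% = ¥0.00.
Line 2 (0340.22.90, Ulmark, 2,645 kg, ¥636,942.45):
Base rate for 0340.22.90 is 11.5% + ¥1.32/kg.
Additional duty on 0340.22.90 from Ulmark: +23.7%. Applied ad valorem rate: 11.5% + 23.7% = 35.2%.
Duty = ¥636,942.45 × 35.2% + 2,645 × ¥1.32 = ¥227,695.14.
Line 3 (4714.76.83, Karica, 2,223 m², ¥279,608.94):
Base rate for 4714.76.83 is 23.5%.
Origin Karica qualifies under the Fenova–Karica agreement and 4714.76.83 is covered: preferential rate 16.5% applies instead.
The additional-duty order on 4714.76.83 targets Ulmark, not Karica; it does not apply.
Duty = ¥279,608.94 × 16.5% = ¥46,135.48.
Total = ¥0.00 + ¥227,695.14 + ¥46,135.48 = ¥273,830.62.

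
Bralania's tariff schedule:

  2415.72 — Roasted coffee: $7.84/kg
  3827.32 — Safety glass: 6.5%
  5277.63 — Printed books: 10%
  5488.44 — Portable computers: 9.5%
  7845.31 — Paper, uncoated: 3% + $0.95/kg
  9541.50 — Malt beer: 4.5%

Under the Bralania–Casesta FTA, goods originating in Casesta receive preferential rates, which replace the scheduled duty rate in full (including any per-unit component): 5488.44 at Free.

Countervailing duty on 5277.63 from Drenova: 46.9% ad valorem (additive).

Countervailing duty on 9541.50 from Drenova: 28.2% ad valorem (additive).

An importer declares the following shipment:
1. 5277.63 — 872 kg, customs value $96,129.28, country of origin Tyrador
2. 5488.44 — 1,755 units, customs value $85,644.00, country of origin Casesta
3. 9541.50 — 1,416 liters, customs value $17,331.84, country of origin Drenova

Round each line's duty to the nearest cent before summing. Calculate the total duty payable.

Line 1 (5277.63, Tyrador, 872 kg, $96,129.28):
Base rate for 5277.63 is 10%.
The additional-duty order on 5277.63 targets Drenova, not Tyrador; it does not apply.
Duty = $96,129.28 × 10% = $9,612.93.
Line 2 (5488.44, Casesta, 1,755 units, $85,644.00):
Base rate for 5488.44 is 9.5%.
Origin Casesta qualifies under the Bralania–Casesta agreement and 5488.44 is covered: preferential rate Free applies instead.
Duty = $85,644.00 × 0% = $0.00.
Line 3 (9541.50, Drenova, 1,416 liters, $17,331.84):
Base rate for 9541.50 is 4.5%.
Additional duty on 9541.50 from Drenova: +28.2%. Applied ad valorem rate: 4.5% + 28.2% = 32.7%.
Duty = $17,331.84 × 32.7% = $5,667.51.
Total = $9,612.93 + $0.00 + $5,667.51 = $15,280.44.

$15,280.44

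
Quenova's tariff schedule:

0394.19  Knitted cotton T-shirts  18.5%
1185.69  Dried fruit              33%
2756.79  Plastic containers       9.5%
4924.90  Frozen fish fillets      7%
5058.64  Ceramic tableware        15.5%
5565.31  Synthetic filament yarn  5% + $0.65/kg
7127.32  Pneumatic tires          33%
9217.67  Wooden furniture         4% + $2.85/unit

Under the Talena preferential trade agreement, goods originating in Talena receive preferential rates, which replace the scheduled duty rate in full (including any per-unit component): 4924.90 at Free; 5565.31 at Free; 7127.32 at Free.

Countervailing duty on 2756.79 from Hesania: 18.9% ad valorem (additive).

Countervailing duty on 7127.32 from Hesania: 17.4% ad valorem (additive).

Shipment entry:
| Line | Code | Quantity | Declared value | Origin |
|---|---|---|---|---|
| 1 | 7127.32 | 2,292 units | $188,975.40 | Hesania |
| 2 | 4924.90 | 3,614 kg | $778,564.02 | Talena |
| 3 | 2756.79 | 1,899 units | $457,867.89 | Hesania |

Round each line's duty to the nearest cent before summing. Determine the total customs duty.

Line 1 (7127.32, Hesania, 2,292 units, $188,975.40):
Base rate for 7127.32 is 33%.
7127.32 has an FTA preferential rate, but origin Hesania is not Talena; base rate stands.
Additional duty on 7127.32 from Hesania: +17.4%. Applied ad valorem rate: 33% + 17.4% = 50.4%.
Duty = $188,975.40 × 50.4% = $95,243.60.
Line 2 (4924.90, Talena, 3,614 kg, $778,564.02):
Base rate for 4924.90 is 7%.
Origin Talena qualifies under the Quenova–Talena agreement and 4924.90 is covered: preferential rate Free applies instead.
Duty = $778,564.02 × 0% = $0.00.
Line 3 (2756.79, Hesania, 1,899 units, $457,867.89):
Base rate for 2756.79 is 9.5%.
Additional duty on 2756.79 from Hesania: +18.9%. Applied ad valorem rate: 9.5% + 18.9% = 28.4%.
Duty = $457,867.89 × 28.4% = $130,034.48.
Total = $95,243.60 + $0.00 + $130,034.48 = $225,278.08.

$225,278.08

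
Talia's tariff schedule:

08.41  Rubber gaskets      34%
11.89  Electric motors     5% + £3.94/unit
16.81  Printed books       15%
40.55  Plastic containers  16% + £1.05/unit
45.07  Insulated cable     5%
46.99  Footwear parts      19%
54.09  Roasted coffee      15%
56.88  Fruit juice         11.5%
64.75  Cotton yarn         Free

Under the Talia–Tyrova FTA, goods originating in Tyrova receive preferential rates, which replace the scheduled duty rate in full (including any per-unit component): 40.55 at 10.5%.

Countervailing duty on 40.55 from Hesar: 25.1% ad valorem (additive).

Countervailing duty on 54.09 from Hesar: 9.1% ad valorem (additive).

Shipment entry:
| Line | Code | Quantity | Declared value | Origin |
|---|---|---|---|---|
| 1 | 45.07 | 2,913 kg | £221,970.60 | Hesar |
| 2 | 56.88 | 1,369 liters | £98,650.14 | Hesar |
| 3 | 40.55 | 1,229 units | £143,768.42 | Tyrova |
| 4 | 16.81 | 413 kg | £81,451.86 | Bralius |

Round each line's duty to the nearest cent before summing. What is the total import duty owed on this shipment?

Line 1 (45.07, Hesar, 2,913 kg, £221,970.60):
Base rate for 45.07 is 5%.
Duty = £221,970.60 × 5% = £11,098.53.
Line 2 (56.88, Hesar, 1,369 liters, £98,650.14):
Base rate for 56.88 is 11.5%.
Duty = £98,650.14 × 11.5% = £11,344.77.
Line 3 (40.55, Tyrova, 1,229 units, £143,768.42):
Base rate for 40.55 is 16% + £1.05/unit.
Origin Tyrova qualifies under the Talia–Tyrova agreement and 40.55 is covered: preferential rate 10.5% applies instead.
The additional-duty order on 40.55 targets Hesar, not Tyrova; it does not apply.
Duty = £143,768.42 × 10.5% = £15,095.68.
Line 4 (16.81, Bralius, 413 kg, £81,451.86):
Base rate for 16.81 is 15%.
Duty = £81,451.86 × 15% = £12,217.78.
Total = £11,098.53 + £11,344.77 + £15,095.68 + £12,217.78 = £49,756.76.

£49,756.76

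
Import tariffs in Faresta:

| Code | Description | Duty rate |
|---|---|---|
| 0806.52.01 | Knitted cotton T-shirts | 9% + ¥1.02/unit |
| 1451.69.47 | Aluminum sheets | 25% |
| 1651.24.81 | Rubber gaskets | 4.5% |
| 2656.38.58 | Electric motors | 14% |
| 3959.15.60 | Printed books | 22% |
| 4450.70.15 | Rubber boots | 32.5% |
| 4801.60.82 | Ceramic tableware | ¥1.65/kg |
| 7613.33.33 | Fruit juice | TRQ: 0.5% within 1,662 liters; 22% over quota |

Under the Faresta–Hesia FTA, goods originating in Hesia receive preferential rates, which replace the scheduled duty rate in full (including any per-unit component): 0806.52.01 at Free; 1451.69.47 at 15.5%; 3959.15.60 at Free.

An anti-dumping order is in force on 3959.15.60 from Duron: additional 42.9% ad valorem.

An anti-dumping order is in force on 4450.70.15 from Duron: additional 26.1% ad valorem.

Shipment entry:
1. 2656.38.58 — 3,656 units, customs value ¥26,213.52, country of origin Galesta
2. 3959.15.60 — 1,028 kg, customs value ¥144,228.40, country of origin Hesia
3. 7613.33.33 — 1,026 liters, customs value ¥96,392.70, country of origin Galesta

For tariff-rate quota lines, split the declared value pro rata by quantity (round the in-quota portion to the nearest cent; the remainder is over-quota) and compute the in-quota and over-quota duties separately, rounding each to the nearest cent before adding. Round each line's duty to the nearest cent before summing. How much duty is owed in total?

Line 1 (2656.38.58, Galesta, 3,656 units, ¥26,213.52):
Base rate for 2656.38.58 is 14%.
Duty = ¥26,213.52 × 14% = ¥3,669.89.
Line 2 (3959.15.60, Hesia, 1,028 kg, ¥144,228.40):
Base rate for 3959.15.60 is 22%.
Origin Hesia qualifies under the Faresta–Hesia agreement and 3959.15.60 is covered: preferential rate Free applies instead.
The additional-duty order on 3959.15.60 targets Duron, not Hesia; it does not apply.
Duty = ¥144,228.40 × 0% = ¥0.00.
Line 3 (7613.33.33, Galesta, 1,026 liters, ¥96,392.70):
Code 7613.33.33 is under a tariff-rate quota (threshold 1,662 liters). Quantity 1,026 liters is within the quota, so the in-quota rate 0.5% applies to the full value.
Duty = ¥96,392.70 × 0.5% = ¥481.96.
Total = ¥3,669.89 + ¥0.00 + ¥481.96 = ¥4,151.85.

¥4,151.85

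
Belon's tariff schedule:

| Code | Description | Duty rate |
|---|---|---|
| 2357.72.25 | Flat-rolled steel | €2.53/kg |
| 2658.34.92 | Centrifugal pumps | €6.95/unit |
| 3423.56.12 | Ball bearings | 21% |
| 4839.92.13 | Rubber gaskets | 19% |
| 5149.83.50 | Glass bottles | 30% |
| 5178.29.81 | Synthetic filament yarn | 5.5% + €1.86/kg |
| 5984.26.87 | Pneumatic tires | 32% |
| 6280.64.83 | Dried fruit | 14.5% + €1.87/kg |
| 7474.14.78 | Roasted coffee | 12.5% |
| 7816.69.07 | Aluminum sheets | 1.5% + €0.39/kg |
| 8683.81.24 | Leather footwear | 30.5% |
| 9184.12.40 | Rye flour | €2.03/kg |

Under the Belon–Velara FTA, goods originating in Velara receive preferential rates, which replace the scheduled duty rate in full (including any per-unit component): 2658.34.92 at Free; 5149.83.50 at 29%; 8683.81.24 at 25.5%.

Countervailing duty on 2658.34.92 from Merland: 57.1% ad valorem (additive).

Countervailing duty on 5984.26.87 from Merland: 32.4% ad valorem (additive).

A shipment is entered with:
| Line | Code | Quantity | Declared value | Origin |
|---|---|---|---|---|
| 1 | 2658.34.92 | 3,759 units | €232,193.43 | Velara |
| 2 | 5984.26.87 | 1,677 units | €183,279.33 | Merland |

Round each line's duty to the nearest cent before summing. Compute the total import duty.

€118,031.89

Line 1 (2658.34.92, Velara, 3,759 units, €232,193.43):
Base rate for 2658.34.92 is €6.95/unit.
Origin Velara qualifies under the Belon–Velara agreement and 2658.34.92 is covered: preferential rate Free applies instead.
The additional-duty order on 2658.34.92 targets Merland, not Velara; it does not apply.
Duty = €232,193.43 × 0% = €0.00.
Line 2 (5984.26.87, Merland, 1,677 units, €183,279.33):
Base rate for 5984.26.87 is 32%.
Additional duty on 5984.26.87 from Merland: +32.4%. Applied ad valorem rate: 32% + 32.4% = 64.4%.
Duty = €183,279.33 × 64.4% = €118,031.89.
Total = €0.00 + €118,031.89 = €118,031.89.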